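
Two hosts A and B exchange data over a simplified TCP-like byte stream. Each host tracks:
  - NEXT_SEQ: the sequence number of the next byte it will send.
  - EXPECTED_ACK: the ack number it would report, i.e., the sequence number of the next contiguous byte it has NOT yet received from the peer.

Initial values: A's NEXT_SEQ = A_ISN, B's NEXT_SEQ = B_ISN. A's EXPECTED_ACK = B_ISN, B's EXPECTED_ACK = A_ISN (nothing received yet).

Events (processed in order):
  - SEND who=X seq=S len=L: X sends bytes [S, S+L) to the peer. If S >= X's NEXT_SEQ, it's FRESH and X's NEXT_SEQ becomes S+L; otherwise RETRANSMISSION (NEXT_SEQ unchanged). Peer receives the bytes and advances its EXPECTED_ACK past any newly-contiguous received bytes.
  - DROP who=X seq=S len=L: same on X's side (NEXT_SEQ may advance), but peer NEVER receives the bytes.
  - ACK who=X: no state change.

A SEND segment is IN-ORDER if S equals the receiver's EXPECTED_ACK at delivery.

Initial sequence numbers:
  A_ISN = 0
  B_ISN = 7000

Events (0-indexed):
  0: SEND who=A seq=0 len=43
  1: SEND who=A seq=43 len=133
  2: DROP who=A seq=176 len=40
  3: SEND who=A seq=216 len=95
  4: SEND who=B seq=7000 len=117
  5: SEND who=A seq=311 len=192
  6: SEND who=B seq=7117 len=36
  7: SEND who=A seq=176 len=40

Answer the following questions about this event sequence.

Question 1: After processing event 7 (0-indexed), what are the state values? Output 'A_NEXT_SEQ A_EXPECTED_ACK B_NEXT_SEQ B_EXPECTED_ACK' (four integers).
After event 0: A_seq=43 A_ack=7000 B_seq=7000 B_ack=43
After event 1: A_seq=176 A_ack=7000 B_seq=7000 B_ack=176
After event 2: A_seq=216 A_ack=7000 B_seq=7000 B_ack=176
After event 3: A_seq=311 A_ack=7000 B_seq=7000 B_ack=176
After event 4: A_seq=311 A_ack=7117 B_seq=7117 B_ack=176
After event 5: A_seq=503 A_ack=7117 B_seq=7117 B_ack=176
After event 6: A_seq=503 A_ack=7153 B_seq=7153 B_ack=176
After event 7: A_seq=503 A_ack=7153 B_seq=7153 B_ack=503

503 7153 7153 503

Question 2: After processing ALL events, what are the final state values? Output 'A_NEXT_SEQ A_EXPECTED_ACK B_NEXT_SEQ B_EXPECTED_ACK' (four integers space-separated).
Answer: 503 7153 7153 503

Derivation:
After event 0: A_seq=43 A_ack=7000 B_seq=7000 B_ack=43
After event 1: A_seq=176 A_ack=7000 B_seq=7000 B_ack=176
After event 2: A_seq=216 A_ack=7000 B_seq=7000 B_ack=176
After event 3: A_seq=311 A_ack=7000 B_seq=7000 B_ack=176
After event 4: A_seq=311 A_ack=7117 B_seq=7117 B_ack=176
After event 5: A_seq=503 A_ack=7117 B_seq=7117 B_ack=176
After event 6: A_seq=503 A_ack=7153 B_seq=7153 B_ack=176
After event 7: A_seq=503 A_ack=7153 B_seq=7153 B_ack=503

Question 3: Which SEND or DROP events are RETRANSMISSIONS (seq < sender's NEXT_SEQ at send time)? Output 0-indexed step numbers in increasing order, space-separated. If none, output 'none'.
Answer: 7

Derivation:
Step 0: SEND seq=0 -> fresh
Step 1: SEND seq=43 -> fresh
Step 2: DROP seq=176 -> fresh
Step 3: SEND seq=216 -> fresh
Step 4: SEND seq=7000 -> fresh
Step 5: SEND seq=311 -> fresh
Step 6: SEND seq=7117 -> fresh
Step 7: SEND seq=176 -> retransmit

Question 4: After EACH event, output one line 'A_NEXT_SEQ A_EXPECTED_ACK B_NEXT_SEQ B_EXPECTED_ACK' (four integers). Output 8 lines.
43 7000 7000 43
176 7000 7000 176
216 7000 7000 176
311 7000 7000 176
311 7117 7117 176
503 7117 7117 176
503 7153 7153 176
503 7153 7153 503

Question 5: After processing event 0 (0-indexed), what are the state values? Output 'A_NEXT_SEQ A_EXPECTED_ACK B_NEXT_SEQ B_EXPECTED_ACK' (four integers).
After event 0: A_seq=43 A_ack=7000 B_seq=7000 B_ack=43

43 7000 7000 43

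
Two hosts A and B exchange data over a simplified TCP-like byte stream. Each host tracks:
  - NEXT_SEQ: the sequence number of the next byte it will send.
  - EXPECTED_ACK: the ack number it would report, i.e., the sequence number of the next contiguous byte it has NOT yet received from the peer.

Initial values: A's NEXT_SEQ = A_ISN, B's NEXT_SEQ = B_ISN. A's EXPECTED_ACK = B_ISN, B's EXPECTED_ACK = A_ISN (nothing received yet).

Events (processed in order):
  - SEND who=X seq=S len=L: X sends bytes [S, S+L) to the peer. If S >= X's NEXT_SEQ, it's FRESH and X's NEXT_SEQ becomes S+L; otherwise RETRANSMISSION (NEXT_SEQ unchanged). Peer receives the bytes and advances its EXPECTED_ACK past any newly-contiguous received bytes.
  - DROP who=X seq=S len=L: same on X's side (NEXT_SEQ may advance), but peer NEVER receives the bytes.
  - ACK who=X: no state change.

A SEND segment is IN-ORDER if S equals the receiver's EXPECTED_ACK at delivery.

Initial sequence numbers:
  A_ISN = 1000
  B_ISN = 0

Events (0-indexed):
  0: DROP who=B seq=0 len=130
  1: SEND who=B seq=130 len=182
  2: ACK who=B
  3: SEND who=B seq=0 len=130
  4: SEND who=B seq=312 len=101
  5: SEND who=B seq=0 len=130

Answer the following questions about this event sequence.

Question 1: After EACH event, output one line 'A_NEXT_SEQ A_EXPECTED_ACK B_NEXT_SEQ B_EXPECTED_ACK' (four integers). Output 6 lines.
1000 0 130 1000
1000 0 312 1000
1000 0 312 1000
1000 312 312 1000
1000 413 413 1000
1000 413 413 1000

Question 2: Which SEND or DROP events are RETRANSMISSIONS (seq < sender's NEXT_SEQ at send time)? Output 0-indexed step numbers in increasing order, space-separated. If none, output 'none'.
Answer: 3 5

Derivation:
Step 0: DROP seq=0 -> fresh
Step 1: SEND seq=130 -> fresh
Step 3: SEND seq=0 -> retransmit
Step 4: SEND seq=312 -> fresh
Step 5: SEND seq=0 -> retransmit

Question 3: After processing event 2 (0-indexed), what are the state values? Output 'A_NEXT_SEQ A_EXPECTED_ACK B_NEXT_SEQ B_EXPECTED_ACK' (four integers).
After event 0: A_seq=1000 A_ack=0 B_seq=130 B_ack=1000
After event 1: A_seq=1000 A_ack=0 B_seq=312 B_ack=1000
After event 2: A_seq=1000 A_ack=0 B_seq=312 B_ack=1000

1000 0 312 1000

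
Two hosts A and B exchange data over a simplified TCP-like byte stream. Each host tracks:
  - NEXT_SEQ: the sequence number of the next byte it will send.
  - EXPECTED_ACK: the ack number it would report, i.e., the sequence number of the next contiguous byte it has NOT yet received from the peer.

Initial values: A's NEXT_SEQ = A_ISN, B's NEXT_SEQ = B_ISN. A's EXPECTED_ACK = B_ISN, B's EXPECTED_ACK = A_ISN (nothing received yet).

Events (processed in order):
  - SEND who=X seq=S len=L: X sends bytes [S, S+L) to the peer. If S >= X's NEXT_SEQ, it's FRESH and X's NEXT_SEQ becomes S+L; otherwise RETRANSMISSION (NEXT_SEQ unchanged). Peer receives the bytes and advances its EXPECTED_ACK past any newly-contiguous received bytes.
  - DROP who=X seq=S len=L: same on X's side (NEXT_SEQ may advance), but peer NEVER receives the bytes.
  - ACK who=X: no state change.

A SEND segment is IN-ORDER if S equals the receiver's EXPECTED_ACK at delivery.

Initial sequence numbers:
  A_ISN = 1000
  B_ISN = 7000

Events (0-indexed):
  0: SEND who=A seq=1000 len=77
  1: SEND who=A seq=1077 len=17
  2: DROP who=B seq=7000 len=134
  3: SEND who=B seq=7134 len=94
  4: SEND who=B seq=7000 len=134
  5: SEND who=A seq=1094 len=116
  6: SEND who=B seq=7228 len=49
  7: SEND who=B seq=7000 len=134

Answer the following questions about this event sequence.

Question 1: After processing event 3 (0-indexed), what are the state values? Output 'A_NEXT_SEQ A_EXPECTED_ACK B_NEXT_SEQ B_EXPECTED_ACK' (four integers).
After event 0: A_seq=1077 A_ack=7000 B_seq=7000 B_ack=1077
After event 1: A_seq=1094 A_ack=7000 B_seq=7000 B_ack=1094
After event 2: A_seq=1094 A_ack=7000 B_seq=7134 B_ack=1094
After event 3: A_seq=1094 A_ack=7000 B_seq=7228 B_ack=1094

1094 7000 7228 1094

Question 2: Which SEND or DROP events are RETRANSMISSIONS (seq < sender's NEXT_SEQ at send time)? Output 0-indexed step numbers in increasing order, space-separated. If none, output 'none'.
Answer: 4 7

Derivation:
Step 0: SEND seq=1000 -> fresh
Step 1: SEND seq=1077 -> fresh
Step 2: DROP seq=7000 -> fresh
Step 3: SEND seq=7134 -> fresh
Step 4: SEND seq=7000 -> retransmit
Step 5: SEND seq=1094 -> fresh
Step 6: SEND seq=7228 -> fresh
Step 7: SEND seq=7000 -> retransmit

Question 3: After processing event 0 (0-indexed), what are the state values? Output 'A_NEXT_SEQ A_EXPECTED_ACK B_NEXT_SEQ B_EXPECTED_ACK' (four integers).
After event 0: A_seq=1077 A_ack=7000 B_seq=7000 B_ack=1077

1077 7000 7000 1077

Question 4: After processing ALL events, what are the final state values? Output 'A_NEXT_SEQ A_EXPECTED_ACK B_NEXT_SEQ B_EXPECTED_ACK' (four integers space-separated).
After event 0: A_seq=1077 A_ack=7000 B_seq=7000 B_ack=1077
After event 1: A_seq=1094 A_ack=7000 B_seq=7000 B_ack=1094
After event 2: A_seq=1094 A_ack=7000 B_seq=7134 B_ack=1094
After event 3: A_seq=1094 A_ack=7000 B_seq=7228 B_ack=1094
After event 4: A_seq=1094 A_ack=7228 B_seq=7228 B_ack=1094
After event 5: A_seq=1210 A_ack=7228 B_seq=7228 B_ack=1210
After event 6: A_seq=1210 A_ack=7277 B_seq=7277 B_ack=1210
After event 7: A_seq=1210 A_ack=7277 B_seq=7277 B_ack=1210

Answer: 1210 7277 7277 1210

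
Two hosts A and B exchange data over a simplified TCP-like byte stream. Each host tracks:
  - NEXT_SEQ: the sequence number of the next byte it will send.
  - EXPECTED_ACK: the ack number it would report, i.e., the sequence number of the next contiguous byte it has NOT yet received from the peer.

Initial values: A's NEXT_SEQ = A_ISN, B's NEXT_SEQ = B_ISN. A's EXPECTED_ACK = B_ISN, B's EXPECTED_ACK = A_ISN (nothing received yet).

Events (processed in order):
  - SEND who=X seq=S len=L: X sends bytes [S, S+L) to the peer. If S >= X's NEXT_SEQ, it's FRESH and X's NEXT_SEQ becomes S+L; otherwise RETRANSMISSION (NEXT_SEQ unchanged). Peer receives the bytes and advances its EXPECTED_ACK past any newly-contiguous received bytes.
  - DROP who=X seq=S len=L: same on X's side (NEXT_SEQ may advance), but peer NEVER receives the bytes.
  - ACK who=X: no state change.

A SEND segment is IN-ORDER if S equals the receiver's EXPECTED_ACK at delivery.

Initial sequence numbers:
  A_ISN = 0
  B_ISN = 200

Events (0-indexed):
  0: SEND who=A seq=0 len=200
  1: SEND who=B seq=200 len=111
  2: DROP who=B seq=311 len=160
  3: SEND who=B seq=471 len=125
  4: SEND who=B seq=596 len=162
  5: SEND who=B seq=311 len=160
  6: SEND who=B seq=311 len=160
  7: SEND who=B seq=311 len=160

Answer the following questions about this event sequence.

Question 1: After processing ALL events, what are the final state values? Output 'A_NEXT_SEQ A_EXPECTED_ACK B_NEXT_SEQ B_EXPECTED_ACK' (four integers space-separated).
Answer: 200 758 758 200

Derivation:
After event 0: A_seq=200 A_ack=200 B_seq=200 B_ack=200
After event 1: A_seq=200 A_ack=311 B_seq=311 B_ack=200
After event 2: A_seq=200 A_ack=311 B_seq=471 B_ack=200
After event 3: A_seq=200 A_ack=311 B_seq=596 B_ack=200
After event 4: A_seq=200 A_ack=311 B_seq=758 B_ack=200
After event 5: A_seq=200 A_ack=758 B_seq=758 B_ack=200
After event 6: A_seq=200 A_ack=758 B_seq=758 B_ack=200
After event 7: A_seq=200 A_ack=758 B_seq=758 B_ack=200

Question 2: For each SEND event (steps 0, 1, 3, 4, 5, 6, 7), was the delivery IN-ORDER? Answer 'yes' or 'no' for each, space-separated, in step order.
Answer: yes yes no no yes no no

Derivation:
Step 0: SEND seq=0 -> in-order
Step 1: SEND seq=200 -> in-order
Step 3: SEND seq=471 -> out-of-order
Step 4: SEND seq=596 -> out-of-order
Step 5: SEND seq=311 -> in-order
Step 6: SEND seq=311 -> out-of-order
Step 7: SEND seq=311 -> out-of-order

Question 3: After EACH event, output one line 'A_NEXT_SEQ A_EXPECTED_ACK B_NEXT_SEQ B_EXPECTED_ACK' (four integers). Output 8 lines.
200 200 200 200
200 311 311 200
200 311 471 200
200 311 596 200
200 311 758 200
200 758 758 200
200 758 758 200
200 758 758 200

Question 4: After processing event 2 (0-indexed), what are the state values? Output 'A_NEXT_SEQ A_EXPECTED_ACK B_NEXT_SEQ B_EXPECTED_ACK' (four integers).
After event 0: A_seq=200 A_ack=200 B_seq=200 B_ack=200
After event 1: A_seq=200 A_ack=311 B_seq=311 B_ack=200
After event 2: A_seq=200 A_ack=311 B_seq=471 B_ack=200

200 311 471 200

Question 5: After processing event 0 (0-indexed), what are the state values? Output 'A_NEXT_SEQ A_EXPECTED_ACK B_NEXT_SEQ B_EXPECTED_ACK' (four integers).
After event 0: A_seq=200 A_ack=200 B_seq=200 B_ack=200

200 200 200 200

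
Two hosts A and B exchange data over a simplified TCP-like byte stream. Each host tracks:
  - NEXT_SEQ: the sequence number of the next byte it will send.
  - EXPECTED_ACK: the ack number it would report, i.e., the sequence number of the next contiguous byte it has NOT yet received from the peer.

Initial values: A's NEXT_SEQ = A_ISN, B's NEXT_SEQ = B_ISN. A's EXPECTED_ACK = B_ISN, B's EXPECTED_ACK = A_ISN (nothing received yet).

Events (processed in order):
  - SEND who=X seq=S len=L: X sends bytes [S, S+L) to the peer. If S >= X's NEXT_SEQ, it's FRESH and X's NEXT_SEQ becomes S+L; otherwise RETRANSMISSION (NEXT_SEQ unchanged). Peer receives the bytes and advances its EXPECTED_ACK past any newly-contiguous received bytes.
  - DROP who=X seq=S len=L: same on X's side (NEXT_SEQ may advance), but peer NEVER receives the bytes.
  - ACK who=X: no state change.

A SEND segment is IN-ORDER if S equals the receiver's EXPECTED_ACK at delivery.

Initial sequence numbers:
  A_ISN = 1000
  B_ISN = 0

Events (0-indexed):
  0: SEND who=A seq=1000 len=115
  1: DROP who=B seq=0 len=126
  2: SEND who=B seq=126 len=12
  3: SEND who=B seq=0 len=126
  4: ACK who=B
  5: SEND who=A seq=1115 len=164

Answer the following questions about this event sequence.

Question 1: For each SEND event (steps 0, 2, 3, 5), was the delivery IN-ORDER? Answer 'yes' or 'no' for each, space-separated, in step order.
Step 0: SEND seq=1000 -> in-order
Step 2: SEND seq=126 -> out-of-order
Step 3: SEND seq=0 -> in-order
Step 5: SEND seq=1115 -> in-order

Answer: yes no yes yes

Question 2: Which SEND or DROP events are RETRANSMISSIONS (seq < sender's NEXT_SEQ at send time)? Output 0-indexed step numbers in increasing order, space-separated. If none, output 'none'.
Answer: 3

Derivation:
Step 0: SEND seq=1000 -> fresh
Step 1: DROP seq=0 -> fresh
Step 2: SEND seq=126 -> fresh
Step 3: SEND seq=0 -> retransmit
Step 5: SEND seq=1115 -> fresh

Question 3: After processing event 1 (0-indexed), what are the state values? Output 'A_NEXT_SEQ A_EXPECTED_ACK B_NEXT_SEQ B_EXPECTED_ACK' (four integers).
After event 0: A_seq=1115 A_ack=0 B_seq=0 B_ack=1115
After event 1: A_seq=1115 A_ack=0 B_seq=126 B_ack=1115

1115 0 126 1115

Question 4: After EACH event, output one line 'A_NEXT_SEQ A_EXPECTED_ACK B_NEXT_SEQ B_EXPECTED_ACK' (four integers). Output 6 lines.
1115 0 0 1115
1115 0 126 1115
1115 0 138 1115
1115 138 138 1115
1115 138 138 1115
1279 138 138 1279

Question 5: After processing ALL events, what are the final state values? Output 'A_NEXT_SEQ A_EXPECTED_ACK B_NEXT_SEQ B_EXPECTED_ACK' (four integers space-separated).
After event 0: A_seq=1115 A_ack=0 B_seq=0 B_ack=1115
After event 1: A_seq=1115 A_ack=0 B_seq=126 B_ack=1115
After event 2: A_seq=1115 A_ack=0 B_seq=138 B_ack=1115
After event 3: A_seq=1115 A_ack=138 B_seq=138 B_ack=1115
After event 4: A_seq=1115 A_ack=138 B_seq=138 B_ack=1115
After event 5: A_seq=1279 A_ack=138 B_seq=138 B_ack=1279

Answer: 1279 138 138 1279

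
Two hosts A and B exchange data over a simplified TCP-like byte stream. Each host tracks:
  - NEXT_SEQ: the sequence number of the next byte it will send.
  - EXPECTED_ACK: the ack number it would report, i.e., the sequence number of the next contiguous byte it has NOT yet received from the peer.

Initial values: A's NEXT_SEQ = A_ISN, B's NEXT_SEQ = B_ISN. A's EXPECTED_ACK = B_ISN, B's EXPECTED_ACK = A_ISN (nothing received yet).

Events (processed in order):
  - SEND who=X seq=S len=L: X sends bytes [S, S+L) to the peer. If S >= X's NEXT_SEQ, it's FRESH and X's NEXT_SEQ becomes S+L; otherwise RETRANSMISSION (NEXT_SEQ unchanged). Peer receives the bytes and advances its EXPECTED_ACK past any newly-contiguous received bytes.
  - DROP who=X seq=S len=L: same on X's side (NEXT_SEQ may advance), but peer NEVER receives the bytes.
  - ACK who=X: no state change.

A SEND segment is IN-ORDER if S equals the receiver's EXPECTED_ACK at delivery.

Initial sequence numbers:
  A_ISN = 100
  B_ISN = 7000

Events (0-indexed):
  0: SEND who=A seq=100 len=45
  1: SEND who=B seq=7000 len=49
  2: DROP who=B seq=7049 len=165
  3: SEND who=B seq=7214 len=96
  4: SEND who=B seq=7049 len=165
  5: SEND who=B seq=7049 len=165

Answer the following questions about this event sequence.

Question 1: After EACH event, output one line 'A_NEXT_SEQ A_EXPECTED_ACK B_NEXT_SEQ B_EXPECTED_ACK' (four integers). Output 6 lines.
145 7000 7000 145
145 7049 7049 145
145 7049 7214 145
145 7049 7310 145
145 7310 7310 145
145 7310 7310 145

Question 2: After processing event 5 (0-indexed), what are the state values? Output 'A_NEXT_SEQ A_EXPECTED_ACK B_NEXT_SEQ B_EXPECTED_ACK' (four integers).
After event 0: A_seq=145 A_ack=7000 B_seq=7000 B_ack=145
After event 1: A_seq=145 A_ack=7049 B_seq=7049 B_ack=145
After event 2: A_seq=145 A_ack=7049 B_seq=7214 B_ack=145
After event 3: A_seq=145 A_ack=7049 B_seq=7310 B_ack=145
After event 4: A_seq=145 A_ack=7310 B_seq=7310 B_ack=145
After event 5: A_seq=145 A_ack=7310 B_seq=7310 B_ack=145

145 7310 7310 145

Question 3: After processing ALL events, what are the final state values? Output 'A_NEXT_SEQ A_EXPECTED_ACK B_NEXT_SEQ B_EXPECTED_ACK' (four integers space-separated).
After event 0: A_seq=145 A_ack=7000 B_seq=7000 B_ack=145
After event 1: A_seq=145 A_ack=7049 B_seq=7049 B_ack=145
After event 2: A_seq=145 A_ack=7049 B_seq=7214 B_ack=145
After event 3: A_seq=145 A_ack=7049 B_seq=7310 B_ack=145
After event 4: A_seq=145 A_ack=7310 B_seq=7310 B_ack=145
After event 5: A_seq=145 A_ack=7310 B_seq=7310 B_ack=145

Answer: 145 7310 7310 145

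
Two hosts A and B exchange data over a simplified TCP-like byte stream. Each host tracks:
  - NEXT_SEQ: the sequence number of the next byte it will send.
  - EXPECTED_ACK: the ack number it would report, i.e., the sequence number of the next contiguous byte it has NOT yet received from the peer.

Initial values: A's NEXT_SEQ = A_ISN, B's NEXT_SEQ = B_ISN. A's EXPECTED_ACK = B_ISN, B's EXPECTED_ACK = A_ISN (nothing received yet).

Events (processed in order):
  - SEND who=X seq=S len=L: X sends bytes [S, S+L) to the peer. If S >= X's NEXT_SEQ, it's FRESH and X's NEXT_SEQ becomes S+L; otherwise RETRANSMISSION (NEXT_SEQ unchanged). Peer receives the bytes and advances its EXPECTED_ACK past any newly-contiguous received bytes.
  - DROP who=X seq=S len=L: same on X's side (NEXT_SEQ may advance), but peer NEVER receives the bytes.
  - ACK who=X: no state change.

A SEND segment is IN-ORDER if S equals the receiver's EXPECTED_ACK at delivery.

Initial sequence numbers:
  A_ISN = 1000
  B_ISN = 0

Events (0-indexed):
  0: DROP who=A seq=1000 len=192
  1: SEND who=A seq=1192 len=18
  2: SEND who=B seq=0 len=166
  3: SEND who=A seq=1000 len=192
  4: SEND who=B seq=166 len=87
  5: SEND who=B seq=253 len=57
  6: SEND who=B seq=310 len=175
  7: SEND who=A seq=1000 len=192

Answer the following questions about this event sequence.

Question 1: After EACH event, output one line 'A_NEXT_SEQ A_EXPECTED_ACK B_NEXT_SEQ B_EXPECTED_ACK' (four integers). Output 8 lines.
1192 0 0 1000
1210 0 0 1000
1210 166 166 1000
1210 166 166 1210
1210 253 253 1210
1210 310 310 1210
1210 485 485 1210
1210 485 485 1210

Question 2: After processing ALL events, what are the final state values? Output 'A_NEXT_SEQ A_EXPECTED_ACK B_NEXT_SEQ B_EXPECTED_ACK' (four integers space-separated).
After event 0: A_seq=1192 A_ack=0 B_seq=0 B_ack=1000
After event 1: A_seq=1210 A_ack=0 B_seq=0 B_ack=1000
After event 2: A_seq=1210 A_ack=166 B_seq=166 B_ack=1000
After event 3: A_seq=1210 A_ack=166 B_seq=166 B_ack=1210
After event 4: A_seq=1210 A_ack=253 B_seq=253 B_ack=1210
After event 5: A_seq=1210 A_ack=310 B_seq=310 B_ack=1210
After event 6: A_seq=1210 A_ack=485 B_seq=485 B_ack=1210
After event 7: A_seq=1210 A_ack=485 B_seq=485 B_ack=1210

Answer: 1210 485 485 1210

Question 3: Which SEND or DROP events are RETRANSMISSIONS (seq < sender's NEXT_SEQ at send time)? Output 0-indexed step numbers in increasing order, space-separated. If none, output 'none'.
Answer: 3 7

Derivation:
Step 0: DROP seq=1000 -> fresh
Step 1: SEND seq=1192 -> fresh
Step 2: SEND seq=0 -> fresh
Step 3: SEND seq=1000 -> retransmit
Step 4: SEND seq=166 -> fresh
Step 5: SEND seq=253 -> fresh
Step 6: SEND seq=310 -> fresh
Step 7: SEND seq=1000 -> retransmit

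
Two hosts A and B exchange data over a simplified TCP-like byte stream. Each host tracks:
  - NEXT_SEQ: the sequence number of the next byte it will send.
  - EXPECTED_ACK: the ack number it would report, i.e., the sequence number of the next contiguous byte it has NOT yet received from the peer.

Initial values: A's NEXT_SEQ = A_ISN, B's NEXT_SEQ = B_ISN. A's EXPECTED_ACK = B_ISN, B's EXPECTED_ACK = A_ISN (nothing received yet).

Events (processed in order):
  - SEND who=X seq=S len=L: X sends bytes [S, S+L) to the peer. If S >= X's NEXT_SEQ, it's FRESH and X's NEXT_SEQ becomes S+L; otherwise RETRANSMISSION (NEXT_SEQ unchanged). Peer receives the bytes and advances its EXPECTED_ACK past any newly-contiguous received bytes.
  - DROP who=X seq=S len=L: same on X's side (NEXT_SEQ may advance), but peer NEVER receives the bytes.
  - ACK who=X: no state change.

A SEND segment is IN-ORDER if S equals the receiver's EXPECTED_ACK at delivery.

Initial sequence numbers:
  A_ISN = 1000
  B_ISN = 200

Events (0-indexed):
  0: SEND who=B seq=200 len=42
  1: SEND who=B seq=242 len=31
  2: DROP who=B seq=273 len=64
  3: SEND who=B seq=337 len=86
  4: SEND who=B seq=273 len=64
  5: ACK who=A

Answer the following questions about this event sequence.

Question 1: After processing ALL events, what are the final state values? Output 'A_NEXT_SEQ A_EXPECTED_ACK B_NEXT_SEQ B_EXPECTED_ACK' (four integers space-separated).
Answer: 1000 423 423 1000

Derivation:
After event 0: A_seq=1000 A_ack=242 B_seq=242 B_ack=1000
After event 1: A_seq=1000 A_ack=273 B_seq=273 B_ack=1000
After event 2: A_seq=1000 A_ack=273 B_seq=337 B_ack=1000
After event 3: A_seq=1000 A_ack=273 B_seq=423 B_ack=1000
After event 4: A_seq=1000 A_ack=423 B_seq=423 B_ack=1000
After event 5: A_seq=1000 A_ack=423 B_seq=423 B_ack=1000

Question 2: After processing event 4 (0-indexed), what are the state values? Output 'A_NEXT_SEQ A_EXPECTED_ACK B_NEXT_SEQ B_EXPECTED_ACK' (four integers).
After event 0: A_seq=1000 A_ack=242 B_seq=242 B_ack=1000
After event 1: A_seq=1000 A_ack=273 B_seq=273 B_ack=1000
After event 2: A_seq=1000 A_ack=273 B_seq=337 B_ack=1000
After event 3: A_seq=1000 A_ack=273 B_seq=423 B_ack=1000
After event 4: A_seq=1000 A_ack=423 B_seq=423 B_ack=1000

1000 423 423 1000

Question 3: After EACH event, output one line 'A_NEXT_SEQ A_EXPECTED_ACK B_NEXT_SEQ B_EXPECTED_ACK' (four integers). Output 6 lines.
1000 242 242 1000
1000 273 273 1000
1000 273 337 1000
1000 273 423 1000
1000 423 423 1000
1000 423 423 1000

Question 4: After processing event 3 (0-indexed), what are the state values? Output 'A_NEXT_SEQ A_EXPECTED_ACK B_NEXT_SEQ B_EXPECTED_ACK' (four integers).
After event 0: A_seq=1000 A_ack=242 B_seq=242 B_ack=1000
After event 1: A_seq=1000 A_ack=273 B_seq=273 B_ack=1000
After event 2: A_seq=1000 A_ack=273 B_seq=337 B_ack=1000
After event 3: A_seq=1000 A_ack=273 B_seq=423 B_ack=1000

1000 273 423 1000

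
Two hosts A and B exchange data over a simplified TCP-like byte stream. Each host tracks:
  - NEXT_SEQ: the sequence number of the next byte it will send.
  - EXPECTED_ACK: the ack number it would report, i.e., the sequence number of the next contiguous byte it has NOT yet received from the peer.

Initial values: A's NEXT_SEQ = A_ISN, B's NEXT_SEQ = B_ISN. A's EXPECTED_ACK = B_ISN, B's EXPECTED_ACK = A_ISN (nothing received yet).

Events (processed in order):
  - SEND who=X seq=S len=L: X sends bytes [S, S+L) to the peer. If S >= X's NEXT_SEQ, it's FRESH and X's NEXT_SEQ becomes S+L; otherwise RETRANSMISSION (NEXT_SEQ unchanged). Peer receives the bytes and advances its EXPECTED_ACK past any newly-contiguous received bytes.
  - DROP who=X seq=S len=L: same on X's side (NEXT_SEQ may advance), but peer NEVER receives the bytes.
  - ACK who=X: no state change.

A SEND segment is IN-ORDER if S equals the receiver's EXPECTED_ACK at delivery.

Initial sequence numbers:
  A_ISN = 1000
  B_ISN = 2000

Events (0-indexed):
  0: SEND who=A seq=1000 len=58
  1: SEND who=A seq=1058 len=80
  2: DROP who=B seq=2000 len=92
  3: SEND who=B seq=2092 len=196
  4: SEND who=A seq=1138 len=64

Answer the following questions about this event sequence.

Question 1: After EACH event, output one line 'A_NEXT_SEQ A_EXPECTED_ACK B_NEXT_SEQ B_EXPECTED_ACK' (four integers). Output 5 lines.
1058 2000 2000 1058
1138 2000 2000 1138
1138 2000 2092 1138
1138 2000 2288 1138
1202 2000 2288 1202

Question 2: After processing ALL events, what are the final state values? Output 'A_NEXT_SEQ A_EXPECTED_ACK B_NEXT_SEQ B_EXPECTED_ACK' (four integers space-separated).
After event 0: A_seq=1058 A_ack=2000 B_seq=2000 B_ack=1058
After event 1: A_seq=1138 A_ack=2000 B_seq=2000 B_ack=1138
After event 2: A_seq=1138 A_ack=2000 B_seq=2092 B_ack=1138
After event 3: A_seq=1138 A_ack=2000 B_seq=2288 B_ack=1138
After event 4: A_seq=1202 A_ack=2000 B_seq=2288 B_ack=1202

Answer: 1202 2000 2288 1202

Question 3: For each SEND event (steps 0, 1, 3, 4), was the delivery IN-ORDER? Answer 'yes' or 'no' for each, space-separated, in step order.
Step 0: SEND seq=1000 -> in-order
Step 1: SEND seq=1058 -> in-order
Step 3: SEND seq=2092 -> out-of-order
Step 4: SEND seq=1138 -> in-order

Answer: yes yes no yes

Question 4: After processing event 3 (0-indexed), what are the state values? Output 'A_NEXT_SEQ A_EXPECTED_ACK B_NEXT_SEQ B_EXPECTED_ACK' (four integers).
After event 0: A_seq=1058 A_ack=2000 B_seq=2000 B_ack=1058
After event 1: A_seq=1138 A_ack=2000 B_seq=2000 B_ack=1138
After event 2: A_seq=1138 A_ack=2000 B_seq=2092 B_ack=1138
After event 3: A_seq=1138 A_ack=2000 B_seq=2288 B_ack=1138

1138 2000 2288 1138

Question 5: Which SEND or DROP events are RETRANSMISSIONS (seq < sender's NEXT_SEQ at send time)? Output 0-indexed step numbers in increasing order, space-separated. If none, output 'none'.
Step 0: SEND seq=1000 -> fresh
Step 1: SEND seq=1058 -> fresh
Step 2: DROP seq=2000 -> fresh
Step 3: SEND seq=2092 -> fresh
Step 4: SEND seq=1138 -> fresh

Answer: none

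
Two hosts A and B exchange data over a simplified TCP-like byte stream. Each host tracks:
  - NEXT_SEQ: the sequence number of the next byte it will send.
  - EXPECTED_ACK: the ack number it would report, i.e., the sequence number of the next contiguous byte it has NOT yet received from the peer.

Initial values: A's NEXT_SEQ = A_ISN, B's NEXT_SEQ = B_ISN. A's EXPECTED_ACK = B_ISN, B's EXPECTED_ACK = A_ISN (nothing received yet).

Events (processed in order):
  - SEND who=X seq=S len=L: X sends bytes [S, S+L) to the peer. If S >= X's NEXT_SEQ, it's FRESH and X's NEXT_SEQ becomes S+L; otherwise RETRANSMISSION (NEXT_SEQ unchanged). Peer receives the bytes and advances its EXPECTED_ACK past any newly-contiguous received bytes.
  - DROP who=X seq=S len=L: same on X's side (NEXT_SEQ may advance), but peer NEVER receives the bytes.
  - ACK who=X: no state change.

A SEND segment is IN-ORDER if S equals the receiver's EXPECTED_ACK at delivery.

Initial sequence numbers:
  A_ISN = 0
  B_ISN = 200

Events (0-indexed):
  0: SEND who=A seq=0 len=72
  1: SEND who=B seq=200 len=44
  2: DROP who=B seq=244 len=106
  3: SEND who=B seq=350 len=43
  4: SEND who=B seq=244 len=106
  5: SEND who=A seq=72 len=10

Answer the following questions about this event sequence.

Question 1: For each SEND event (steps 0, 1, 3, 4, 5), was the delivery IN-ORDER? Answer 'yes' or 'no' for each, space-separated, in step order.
Answer: yes yes no yes yes

Derivation:
Step 0: SEND seq=0 -> in-order
Step 1: SEND seq=200 -> in-order
Step 3: SEND seq=350 -> out-of-order
Step 4: SEND seq=244 -> in-order
Step 5: SEND seq=72 -> in-order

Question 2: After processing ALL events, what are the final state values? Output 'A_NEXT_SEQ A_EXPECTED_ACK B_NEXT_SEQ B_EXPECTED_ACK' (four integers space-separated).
Answer: 82 393 393 82

Derivation:
After event 0: A_seq=72 A_ack=200 B_seq=200 B_ack=72
After event 1: A_seq=72 A_ack=244 B_seq=244 B_ack=72
After event 2: A_seq=72 A_ack=244 B_seq=350 B_ack=72
After event 3: A_seq=72 A_ack=244 B_seq=393 B_ack=72
After event 4: A_seq=72 A_ack=393 B_seq=393 B_ack=72
After event 5: A_seq=82 A_ack=393 B_seq=393 B_ack=82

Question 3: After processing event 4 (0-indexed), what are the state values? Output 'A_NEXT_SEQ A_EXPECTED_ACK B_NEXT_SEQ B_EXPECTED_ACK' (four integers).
After event 0: A_seq=72 A_ack=200 B_seq=200 B_ack=72
After event 1: A_seq=72 A_ack=244 B_seq=244 B_ack=72
After event 2: A_seq=72 A_ack=244 B_seq=350 B_ack=72
After event 3: A_seq=72 A_ack=244 B_seq=393 B_ack=72
After event 4: A_seq=72 A_ack=393 B_seq=393 B_ack=72

72 393 393 72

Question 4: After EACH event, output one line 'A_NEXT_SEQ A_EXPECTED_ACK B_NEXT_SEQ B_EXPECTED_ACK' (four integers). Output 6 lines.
72 200 200 72
72 244 244 72
72 244 350 72
72 244 393 72
72 393 393 72
82 393 393 82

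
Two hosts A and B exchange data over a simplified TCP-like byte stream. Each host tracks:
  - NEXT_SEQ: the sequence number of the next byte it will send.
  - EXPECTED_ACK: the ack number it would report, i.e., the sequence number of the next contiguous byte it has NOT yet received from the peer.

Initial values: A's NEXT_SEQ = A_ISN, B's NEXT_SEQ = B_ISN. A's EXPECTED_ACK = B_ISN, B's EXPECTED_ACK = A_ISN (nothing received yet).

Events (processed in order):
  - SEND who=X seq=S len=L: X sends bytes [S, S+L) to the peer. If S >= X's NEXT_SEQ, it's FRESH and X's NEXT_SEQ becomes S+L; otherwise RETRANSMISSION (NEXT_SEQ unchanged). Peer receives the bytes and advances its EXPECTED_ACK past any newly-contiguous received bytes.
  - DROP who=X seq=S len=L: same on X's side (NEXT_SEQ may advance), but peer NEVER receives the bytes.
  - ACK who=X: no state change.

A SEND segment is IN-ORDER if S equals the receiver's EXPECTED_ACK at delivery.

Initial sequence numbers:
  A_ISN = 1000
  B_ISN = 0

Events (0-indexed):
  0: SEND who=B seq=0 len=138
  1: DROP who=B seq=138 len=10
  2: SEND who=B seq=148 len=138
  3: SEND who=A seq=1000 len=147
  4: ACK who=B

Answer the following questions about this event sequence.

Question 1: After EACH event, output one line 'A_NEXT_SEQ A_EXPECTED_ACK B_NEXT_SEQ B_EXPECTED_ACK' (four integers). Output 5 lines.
1000 138 138 1000
1000 138 148 1000
1000 138 286 1000
1147 138 286 1147
1147 138 286 1147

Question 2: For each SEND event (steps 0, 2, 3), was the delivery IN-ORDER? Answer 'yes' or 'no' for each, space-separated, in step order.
Answer: yes no yes

Derivation:
Step 0: SEND seq=0 -> in-order
Step 2: SEND seq=148 -> out-of-order
Step 3: SEND seq=1000 -> in-order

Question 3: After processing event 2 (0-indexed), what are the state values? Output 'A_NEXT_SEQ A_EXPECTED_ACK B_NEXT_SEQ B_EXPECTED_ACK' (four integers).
After event 0: A_seq=1000 A_ack=138 B_seq=138 B_ack=1000
After event 1: A_seq=1000 A_ack=138 B_seq=148 B_ack=1000
After event 2: A_seq=1000 A_ack=138 B_seq=286 B_ack=1000

1000 138 286 1000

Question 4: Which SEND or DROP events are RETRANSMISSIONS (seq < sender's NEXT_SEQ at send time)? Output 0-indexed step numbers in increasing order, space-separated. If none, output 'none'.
Answer: none

Derivation:
Step 0: SEND seq=0 -> fresh
Step 1: DROP seq=138 -> fresh
Step 2: SEND seq=148 -> fresh
Step 3: SEND seq=1000 -> fresh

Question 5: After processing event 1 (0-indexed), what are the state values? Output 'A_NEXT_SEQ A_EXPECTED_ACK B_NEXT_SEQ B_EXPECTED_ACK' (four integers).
After event 0: A_seq=1000 A_ack=138 B_seq=138 B_ack=1000
After event 1: A_seq=1000 A_ack=138 B_seq=148 B_ack=1000

1000 138 148 1000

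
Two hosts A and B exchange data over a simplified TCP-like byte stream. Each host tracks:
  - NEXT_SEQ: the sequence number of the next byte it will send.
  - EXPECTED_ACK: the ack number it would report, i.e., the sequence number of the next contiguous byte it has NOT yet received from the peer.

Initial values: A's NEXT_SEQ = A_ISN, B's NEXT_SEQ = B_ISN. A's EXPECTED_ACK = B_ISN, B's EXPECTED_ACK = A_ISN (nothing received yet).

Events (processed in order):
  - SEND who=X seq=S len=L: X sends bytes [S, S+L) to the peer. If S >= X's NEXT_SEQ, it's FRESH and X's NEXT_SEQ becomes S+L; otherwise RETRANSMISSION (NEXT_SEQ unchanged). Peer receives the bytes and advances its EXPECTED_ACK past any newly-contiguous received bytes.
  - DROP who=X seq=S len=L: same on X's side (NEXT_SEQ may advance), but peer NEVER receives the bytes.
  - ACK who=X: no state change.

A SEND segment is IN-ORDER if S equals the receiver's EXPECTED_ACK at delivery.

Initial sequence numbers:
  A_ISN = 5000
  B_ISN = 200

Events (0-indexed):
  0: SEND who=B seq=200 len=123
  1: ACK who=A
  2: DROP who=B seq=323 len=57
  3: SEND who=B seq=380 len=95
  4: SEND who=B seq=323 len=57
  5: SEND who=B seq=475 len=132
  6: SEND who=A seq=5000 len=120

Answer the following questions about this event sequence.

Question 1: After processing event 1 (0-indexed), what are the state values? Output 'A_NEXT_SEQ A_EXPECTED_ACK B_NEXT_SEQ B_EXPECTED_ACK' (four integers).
After event 0: A_seq=5000 A_ack=323 B_seq=323 B_ack=5000
After event 1: A_seq=5000 A_ack=323 B_seq=323 B_ack=5000

5000 323 323 5000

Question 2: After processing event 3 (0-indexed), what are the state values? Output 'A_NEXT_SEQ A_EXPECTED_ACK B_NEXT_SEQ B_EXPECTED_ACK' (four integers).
After event 0: A_seq=5000 A_ack=323 B_seq=323 B_ack=5000
After event 1: A_seq=5000 A_ack=323 B_seq=323 B_ack=5000
After event 2: A_seq=5000 A_ack=323 B_seq=380 B_ack=5000
After event 3: A_seq=5000 A_ack=323 B_seq=475 B_ack=5000

5000 323 475 5000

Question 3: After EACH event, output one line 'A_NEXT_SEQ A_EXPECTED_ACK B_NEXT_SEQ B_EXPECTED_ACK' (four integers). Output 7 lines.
5000 323 323 5000
5000 323 323 5000
5000 323 380 5000
5000 323 475 5000
5000 475 475 5000
5000 607 607 5000
5120 607 607 5120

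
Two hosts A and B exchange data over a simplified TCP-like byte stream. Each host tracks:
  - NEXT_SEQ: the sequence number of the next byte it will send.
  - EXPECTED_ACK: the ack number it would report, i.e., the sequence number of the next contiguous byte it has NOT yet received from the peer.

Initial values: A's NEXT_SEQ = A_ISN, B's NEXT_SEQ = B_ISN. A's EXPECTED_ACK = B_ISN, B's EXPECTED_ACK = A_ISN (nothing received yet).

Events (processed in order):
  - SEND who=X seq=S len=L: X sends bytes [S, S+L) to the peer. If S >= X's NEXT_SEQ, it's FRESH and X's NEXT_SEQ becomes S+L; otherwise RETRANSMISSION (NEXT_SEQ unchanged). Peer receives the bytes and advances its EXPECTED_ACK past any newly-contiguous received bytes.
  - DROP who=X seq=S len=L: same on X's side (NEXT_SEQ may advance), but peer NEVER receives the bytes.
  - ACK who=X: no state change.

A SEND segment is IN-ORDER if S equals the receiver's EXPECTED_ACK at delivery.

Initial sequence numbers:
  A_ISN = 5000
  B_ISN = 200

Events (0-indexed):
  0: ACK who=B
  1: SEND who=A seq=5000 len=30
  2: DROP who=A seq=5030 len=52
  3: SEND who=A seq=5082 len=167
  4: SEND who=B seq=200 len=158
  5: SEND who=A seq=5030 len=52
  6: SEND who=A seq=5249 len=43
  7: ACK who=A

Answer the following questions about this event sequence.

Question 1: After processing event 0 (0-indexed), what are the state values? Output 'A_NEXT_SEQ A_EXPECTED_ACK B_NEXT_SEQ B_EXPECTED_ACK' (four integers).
After event 0: A_seq=5000 A_ack=200 B_seq=200 B_ack=5000

5000 200 200 5000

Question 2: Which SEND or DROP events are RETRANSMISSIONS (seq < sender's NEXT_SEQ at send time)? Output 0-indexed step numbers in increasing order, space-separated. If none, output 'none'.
Answer: 5

Derivation:
Step 1: SEND seq=5000 -> fresh
Step 2: DROP seq=5030 -> fresh
Step 3: SEND seq=5082 -> fresh
Step 4: SEND seq=200 -> fresh
Step 5: SEND seq=5030 -> retransmit
Step 6: SEND seq=5249 -> fresh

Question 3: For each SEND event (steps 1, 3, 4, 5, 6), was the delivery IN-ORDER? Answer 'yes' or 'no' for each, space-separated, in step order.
Answer: yes no yes yes yes

Derivation:
Step 1: SEND seq=5000 -> in-order
Step 3: SEND seq=5082 -> out-of-order
Step 4: SEND seq=200 -> in-order
Step 5: SEND seq=5030 -> in-order
Step 6: SEND seq=5249 -> in-order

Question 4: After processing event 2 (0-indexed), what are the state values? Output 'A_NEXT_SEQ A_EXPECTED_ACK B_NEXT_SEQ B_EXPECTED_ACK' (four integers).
After event 0: A_seq=5000 A_ack=200 B_seq=200 B_ack=5000
After event 1: A_seq=5030 A_ack=200 B_seq=200 B_ack=5030
After event 2: A_seq=5082 A_ack=200 B_seq=200 B_ack=5030

5082 200 200 5030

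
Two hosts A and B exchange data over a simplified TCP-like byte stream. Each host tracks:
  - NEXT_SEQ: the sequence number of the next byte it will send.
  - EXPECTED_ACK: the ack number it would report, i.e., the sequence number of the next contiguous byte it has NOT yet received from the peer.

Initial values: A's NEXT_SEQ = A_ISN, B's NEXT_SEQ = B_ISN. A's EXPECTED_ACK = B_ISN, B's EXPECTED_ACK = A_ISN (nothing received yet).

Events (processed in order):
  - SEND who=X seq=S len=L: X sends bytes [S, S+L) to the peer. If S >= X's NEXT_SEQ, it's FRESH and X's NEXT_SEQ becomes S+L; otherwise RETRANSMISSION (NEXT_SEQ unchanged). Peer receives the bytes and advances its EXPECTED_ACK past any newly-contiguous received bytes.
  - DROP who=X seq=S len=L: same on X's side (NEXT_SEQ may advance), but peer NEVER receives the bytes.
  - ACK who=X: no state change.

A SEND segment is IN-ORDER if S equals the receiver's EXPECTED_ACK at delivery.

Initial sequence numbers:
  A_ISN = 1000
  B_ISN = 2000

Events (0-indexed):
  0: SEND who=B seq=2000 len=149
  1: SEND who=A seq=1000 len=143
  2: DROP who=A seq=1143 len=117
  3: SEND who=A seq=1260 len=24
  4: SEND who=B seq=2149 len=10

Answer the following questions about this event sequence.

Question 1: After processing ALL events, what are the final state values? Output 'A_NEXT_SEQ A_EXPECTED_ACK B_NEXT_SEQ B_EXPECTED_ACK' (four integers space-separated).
Answer: 1284 2159 2159 1143

Derivation:
After event 0: A_seq=1000 A_ack=2149 B_seq=2149 B_ack=1000
After event 1: A_seq=1143 A_ack=2149 B_seq=2149 B_ack=1143
After event 2: A_seq=1260 A_ack=2149 B_seq=2149 B_ack=1143
After event 3: A_seq=1284 A_ack=2149 B_seq=2149 B_ack=1143
After event 4: A_seq=1284 A_ack=2159 B_seq=2159 B_ack=1143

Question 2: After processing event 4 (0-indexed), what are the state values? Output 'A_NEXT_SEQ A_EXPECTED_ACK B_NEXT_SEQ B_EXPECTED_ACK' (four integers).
After event 0: A_seq=1000 A_ack=2149 B_seq=2149 B_ack=1000
After event 1: A_seq=1143 A_ack=2149 B_seq=2149 B_ack=1143
After event 2: A_seq=1260 A_ack=2149 B_seq=2149 B_ack=1143
After event 3: A_seq=1284 A_ack=2149 B_seq=2149 B_ack=1143
After event 4: A_seq=1284 A_ack=2159 B_seq=2159 B_ack=1143

1284 2159 2159 1143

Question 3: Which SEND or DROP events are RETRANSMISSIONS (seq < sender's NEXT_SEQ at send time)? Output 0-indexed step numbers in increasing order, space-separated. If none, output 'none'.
Step 0: SEND seq=2000 -> fresh
Step 1: SEND seq=1000 -> fresh
Step 2: DROP seq=1143 -> fresh
Step 3: SEND seq=1260 -> fresh
Step 4: SEND seq=2149 -> fresh

Answer: none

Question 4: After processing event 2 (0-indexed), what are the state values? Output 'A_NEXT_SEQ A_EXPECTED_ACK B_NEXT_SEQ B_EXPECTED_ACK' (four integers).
After event 0: A_seq=1000 A_ack=2149 B_seq=2149 B_ack=1000
After event 1: A_seq=1143 A_ack=2149 B_seq=2149 B_ack=1143
After event 2: A_seq=1260 A_ack=2149 B_seq=2149 B_ack=1143

1260 2149 2149 1143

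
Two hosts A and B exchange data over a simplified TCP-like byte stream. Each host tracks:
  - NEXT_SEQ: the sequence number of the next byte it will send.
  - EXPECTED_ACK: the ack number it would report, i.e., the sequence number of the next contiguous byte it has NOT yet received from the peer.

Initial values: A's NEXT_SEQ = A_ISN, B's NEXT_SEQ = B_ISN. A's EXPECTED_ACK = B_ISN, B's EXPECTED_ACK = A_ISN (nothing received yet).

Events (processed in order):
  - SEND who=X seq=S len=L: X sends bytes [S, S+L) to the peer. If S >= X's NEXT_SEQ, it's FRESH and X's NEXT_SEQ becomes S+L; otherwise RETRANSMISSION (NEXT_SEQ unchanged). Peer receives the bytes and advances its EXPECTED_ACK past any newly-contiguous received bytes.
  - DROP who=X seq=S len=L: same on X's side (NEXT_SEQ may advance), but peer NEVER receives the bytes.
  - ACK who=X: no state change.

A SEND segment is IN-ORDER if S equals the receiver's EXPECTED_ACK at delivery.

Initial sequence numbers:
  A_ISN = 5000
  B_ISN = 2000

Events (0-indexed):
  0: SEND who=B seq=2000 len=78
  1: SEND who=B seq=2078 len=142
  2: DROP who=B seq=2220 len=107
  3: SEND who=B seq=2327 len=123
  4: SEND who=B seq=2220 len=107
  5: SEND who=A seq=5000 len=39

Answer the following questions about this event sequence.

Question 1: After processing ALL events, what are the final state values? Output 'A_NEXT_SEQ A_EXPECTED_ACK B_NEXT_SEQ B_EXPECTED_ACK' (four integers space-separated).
Answer: 5039 2450 2450 5039

Derivation:
After event 0: A_seq=5000 A_ack=2078 B_seq=2078 B_ack=5000
After event 1: A_seq=5000 A_ack=2220 B_seq=2220 B_ack=5000
After event 2: A_seq=5000 A_ack=2220 B_seq=2327 B_ack=5000
After event 3: A_seq=5000 A_ack=2220 B_seq=2450 B_ack=5000
After event 4: A_seq=5000 A_ack=2450 B_seq=2450 B_ack=5000
After event 5: A_seq=5039 A_ack=2450 B_seq=2450 B_ack=5039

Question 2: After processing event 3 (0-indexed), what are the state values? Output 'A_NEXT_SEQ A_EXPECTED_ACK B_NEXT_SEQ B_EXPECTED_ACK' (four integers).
After event 0: A_seq=5000 A_ack=2078 B_seq=2078 B_ack=5000
After event 1: A_seq=5000 A_ack=2220 B_seq=2220 B_ack=5000
After event 2: A_seq=5000 A_ack=2220 B_seq=2327 B_ack=5000
After event 3: A_seq=5000 A_ack=2220 B_seq=2450 B_ack=5000

5000 2220 2450 5000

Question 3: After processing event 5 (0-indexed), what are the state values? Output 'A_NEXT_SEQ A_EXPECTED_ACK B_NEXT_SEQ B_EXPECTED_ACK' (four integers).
After event 0: A_seq=5000 A_ack=2078 B_seq=2078 B_ack=5000
After event 1: A_seq=5000 A_ack=2220 B_seq=2220 B_ack=5000
After event 2: A_seq=5000 A_ack=2220 B_seq=2327 B_ack=5000
After event 3: A_seq=5000 A_ack=2220 B_seq=2450 B_ack=5000
After event 4: A_seq=5000 A_ack=2450 B_seq=2450 B_ack=5000
After event 5: A_seq=5039 A_ack=2450 B_seq=2450 B_ack=5039

5039 2450 2450 5039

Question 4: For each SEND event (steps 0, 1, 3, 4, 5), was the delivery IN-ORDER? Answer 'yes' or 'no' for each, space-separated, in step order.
Answer: yes yes no yes yes

Derivation:
Step 0: SEND seq=2000 -> in-order
Step 1: SEND seq=2078 -> in-order
Step 3: SEND seq=2327 -> out-of-order
Step 4: SEND seq=2220 -> in-order
Step 5: SEND seq=5000 -> in-order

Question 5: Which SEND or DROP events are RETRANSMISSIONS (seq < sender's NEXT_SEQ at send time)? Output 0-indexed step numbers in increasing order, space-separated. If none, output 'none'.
Answer: 4

Derivation:
Step 0: SEND seq=2000 -> fresh
Step 1: SEND seq=2078 -> fresh
Step 2: DROP seq=2220 -> fresh
Step 3: SEND seq=2327 -> fresh
Step 4: SEND seq=2220 -> retransmit
Step 5: SEND seq=5000 -> fresh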